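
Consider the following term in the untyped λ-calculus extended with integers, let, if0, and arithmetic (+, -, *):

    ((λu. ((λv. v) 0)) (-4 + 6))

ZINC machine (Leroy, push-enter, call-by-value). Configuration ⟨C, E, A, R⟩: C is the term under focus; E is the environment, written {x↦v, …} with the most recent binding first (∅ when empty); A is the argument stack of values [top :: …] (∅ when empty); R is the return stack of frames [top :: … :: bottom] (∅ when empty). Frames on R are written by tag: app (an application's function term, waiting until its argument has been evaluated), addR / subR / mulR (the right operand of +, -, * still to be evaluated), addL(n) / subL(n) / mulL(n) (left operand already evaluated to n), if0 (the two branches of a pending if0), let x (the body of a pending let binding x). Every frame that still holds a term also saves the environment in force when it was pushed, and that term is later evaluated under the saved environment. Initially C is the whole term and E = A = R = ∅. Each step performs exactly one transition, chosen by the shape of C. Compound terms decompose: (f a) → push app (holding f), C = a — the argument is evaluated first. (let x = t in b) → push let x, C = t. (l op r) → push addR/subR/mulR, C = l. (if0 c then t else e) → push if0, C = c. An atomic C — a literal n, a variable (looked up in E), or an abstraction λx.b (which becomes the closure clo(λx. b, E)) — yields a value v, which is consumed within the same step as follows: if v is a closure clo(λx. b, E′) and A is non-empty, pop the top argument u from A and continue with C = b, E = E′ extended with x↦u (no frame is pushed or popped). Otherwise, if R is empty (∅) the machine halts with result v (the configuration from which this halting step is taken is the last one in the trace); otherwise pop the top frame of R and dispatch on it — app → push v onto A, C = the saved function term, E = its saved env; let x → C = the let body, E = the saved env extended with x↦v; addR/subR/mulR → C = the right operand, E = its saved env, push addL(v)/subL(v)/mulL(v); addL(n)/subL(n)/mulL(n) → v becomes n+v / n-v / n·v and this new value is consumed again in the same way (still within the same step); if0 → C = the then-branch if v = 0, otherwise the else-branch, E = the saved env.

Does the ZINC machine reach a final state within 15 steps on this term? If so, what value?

Answer: 0

Execution trace:
step 0: [C=((λu. ((λv. v) 0)) (-4 + 6)) | E=∅ | A=∅ | R=∅]
step 1: [C=(-4 + 6) | E=∅ | A=∅ | R=[app]]
step 2: [C=-4 | E=∅ | A=∅ | R=[addR :: app]]
step 3: [C=6 | E=∅ | A=∅ | R=[addL(-4) :: app]]
step 4: [C=(λu. ((λv. v) 0)) | E=∅ | A=[2] | R=∅]
step 5: [C=((λv. v) 0) | E={u↦2} | A=∅ | R=∅]
step 6: [C=0 | E={u↦2} | A=∅ | R=[app]]
step 7: [C=(λv. v) | E={u↦2} | A=[0] | R=∅]
step 8: [C=v | E={v↦0, u↦2} | A=∅ | R=∅]
→ final value 0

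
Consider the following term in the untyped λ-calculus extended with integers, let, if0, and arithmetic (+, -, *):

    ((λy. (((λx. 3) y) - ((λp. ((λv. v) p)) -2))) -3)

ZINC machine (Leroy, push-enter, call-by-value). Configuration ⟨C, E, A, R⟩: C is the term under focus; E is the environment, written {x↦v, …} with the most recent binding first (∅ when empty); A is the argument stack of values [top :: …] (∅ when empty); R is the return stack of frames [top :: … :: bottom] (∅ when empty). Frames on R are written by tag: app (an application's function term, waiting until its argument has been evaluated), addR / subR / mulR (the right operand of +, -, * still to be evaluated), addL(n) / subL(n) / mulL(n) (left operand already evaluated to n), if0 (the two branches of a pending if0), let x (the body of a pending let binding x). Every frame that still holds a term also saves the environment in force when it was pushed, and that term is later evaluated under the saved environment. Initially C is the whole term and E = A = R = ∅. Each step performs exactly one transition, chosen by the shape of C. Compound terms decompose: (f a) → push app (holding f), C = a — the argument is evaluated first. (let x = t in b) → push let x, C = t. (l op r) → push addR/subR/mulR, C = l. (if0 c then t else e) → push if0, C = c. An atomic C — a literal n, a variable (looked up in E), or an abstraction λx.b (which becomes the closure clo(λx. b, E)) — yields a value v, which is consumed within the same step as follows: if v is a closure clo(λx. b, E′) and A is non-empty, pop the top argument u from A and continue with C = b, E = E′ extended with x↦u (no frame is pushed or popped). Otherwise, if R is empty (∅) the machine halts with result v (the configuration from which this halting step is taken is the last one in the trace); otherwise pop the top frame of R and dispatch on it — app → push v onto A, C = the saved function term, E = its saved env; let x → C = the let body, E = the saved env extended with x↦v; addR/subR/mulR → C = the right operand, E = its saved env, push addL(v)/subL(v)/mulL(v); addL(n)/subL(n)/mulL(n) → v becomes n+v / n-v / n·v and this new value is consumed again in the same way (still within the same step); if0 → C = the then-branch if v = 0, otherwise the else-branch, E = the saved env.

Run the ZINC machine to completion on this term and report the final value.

Answer: 5

Machine steps:
0. ⟨C=((λy. (((λx. 3) y) - ((λp. ((λv. v) p)) -2))) -3); E=∅; A=∅; R=∅⟩
1. ⟨C=-3; E=∅; A=∅; R=[app]⟩
2. ⟨C=(λy. (((λx. 3) y) - ((λp. ((λv. v) p)) -2))); E=∅; A=[-3]; R=∅⟩
3. ⟨C=(((λx. 3) y) - ((λp. ((λv. v) p)) -2)); E={y↦-3}; A=∅; R=∅⟩
4. ⟨C=((λx. 3) y); E={y↦-3}; A=∅; R=[subR]⟩
5. ⟨C=y; E={y↦-3}; A=∅; R=[app :: subR]⟩
6. ⟨C=(λx. 3); E={y↦-3}; A=[-3]; R=[subR]⟩
7. ⟨C=3; E={x↦-3, y↦-3}; A=∅; R=[subR]⟩
8. ⟨C=((λp. ((λv. v) p)) -2); E={y↦-3}; A=∅; R=[subL(3)]⟩
9. ⟨C=-2; E={y↦-3}; A=∅; R=[app :: subL(3)]⟩
10. ⟨C=(λp. ((λv. v) p)); E={y↦-3}; A=[-2]; R=[subL(3)]⟩
11. ⟨C=((λv. v) p); E={p↦-2, y↦-3}; A=∅; R=[subL(3)]⟩
12. ⟨C=p; E={p↦-2, y↦-3}; A=∅; R=[app :: subL(3)]⟩
13. ⟨C=(λv. v); E={p↦-2, y↦-3}; A=[-2]; R=[subL(3)]⟩
14. ⟨C=v; E={v↦-2, p↦-2, y↦-3}; A=∅; R=[subL(3)]⟩
→ final value 5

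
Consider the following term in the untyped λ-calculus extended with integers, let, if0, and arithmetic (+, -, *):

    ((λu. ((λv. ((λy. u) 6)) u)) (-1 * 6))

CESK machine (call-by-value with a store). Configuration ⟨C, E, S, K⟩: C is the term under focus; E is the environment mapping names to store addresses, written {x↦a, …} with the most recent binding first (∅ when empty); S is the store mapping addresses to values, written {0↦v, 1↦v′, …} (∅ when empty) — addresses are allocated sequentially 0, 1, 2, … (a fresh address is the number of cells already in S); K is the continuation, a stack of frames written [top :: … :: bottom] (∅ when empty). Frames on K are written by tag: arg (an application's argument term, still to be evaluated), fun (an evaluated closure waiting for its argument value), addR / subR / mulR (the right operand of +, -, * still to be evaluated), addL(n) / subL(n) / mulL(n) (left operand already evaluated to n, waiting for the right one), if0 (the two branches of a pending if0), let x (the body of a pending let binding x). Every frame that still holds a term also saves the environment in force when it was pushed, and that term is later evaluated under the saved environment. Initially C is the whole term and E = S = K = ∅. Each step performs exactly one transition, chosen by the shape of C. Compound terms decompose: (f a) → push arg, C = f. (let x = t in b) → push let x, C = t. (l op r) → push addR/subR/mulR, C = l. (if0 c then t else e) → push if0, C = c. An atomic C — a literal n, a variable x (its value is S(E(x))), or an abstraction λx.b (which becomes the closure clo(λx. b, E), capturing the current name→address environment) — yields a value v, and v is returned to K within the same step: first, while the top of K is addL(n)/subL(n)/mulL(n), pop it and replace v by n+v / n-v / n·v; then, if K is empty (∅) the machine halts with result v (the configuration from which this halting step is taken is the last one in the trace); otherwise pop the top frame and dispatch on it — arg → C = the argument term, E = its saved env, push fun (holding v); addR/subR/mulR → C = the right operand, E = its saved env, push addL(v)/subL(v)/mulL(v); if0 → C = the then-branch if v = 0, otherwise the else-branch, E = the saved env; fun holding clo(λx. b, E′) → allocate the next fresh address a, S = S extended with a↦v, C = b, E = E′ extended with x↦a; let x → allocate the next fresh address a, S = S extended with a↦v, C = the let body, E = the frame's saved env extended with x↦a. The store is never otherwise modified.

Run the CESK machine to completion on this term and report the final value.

Answer: -6

Derivation:
step 0: [C=((λu. ((λv. ((λy. u) 6)) u)) (-1 * 6)) | E=∅ | S=∅ | K=∅]
step 1: [C=(λu. ((λv. ((λy. u) 6)) u)) | E=∅ | S=∅ | K=[arg]]
step 2: [C=(-1 * 6) | E=∅ | S=∅ | K=[fun]]
step 3: [C=-1 | E=∅ | S=∅ | K=[mulR :: fun]]
step 4: [C=6 | E=∅ | S=∅ | K=[mulL(-1) :: fun]]
step 5: [C=((λv. ((λy. u) 6)) u) | E={u↦0} | S={0↦-6} | K=∅]
step 6: [C=(λv. ((λy. u) 6)) | E={u↦0} | S={0↦-6} | K=[arg]]
step 7: [C=u | E={u↦0} | S={0↦-6} | K=[fun]]
step 8: [C=((λy. u) 6) | E={v↦1, u↦0} | S={0↦-6, 1↦-6} | K=∅]
step 9: [C=(λy. u) | E={v↦1, u↦0} | S={0↦-6, 1↦-6} | K=[arg]]
step 10: [C=6 | E={v↦1, u↦0} | S={0↦-6, 1↦-6} | K=[fun]]
step 11: [C=u | E={y↦2, v↦1, u↦0} | S={0↦-6, 1↦-6, 2↦6} | K=∅]
→ final value -6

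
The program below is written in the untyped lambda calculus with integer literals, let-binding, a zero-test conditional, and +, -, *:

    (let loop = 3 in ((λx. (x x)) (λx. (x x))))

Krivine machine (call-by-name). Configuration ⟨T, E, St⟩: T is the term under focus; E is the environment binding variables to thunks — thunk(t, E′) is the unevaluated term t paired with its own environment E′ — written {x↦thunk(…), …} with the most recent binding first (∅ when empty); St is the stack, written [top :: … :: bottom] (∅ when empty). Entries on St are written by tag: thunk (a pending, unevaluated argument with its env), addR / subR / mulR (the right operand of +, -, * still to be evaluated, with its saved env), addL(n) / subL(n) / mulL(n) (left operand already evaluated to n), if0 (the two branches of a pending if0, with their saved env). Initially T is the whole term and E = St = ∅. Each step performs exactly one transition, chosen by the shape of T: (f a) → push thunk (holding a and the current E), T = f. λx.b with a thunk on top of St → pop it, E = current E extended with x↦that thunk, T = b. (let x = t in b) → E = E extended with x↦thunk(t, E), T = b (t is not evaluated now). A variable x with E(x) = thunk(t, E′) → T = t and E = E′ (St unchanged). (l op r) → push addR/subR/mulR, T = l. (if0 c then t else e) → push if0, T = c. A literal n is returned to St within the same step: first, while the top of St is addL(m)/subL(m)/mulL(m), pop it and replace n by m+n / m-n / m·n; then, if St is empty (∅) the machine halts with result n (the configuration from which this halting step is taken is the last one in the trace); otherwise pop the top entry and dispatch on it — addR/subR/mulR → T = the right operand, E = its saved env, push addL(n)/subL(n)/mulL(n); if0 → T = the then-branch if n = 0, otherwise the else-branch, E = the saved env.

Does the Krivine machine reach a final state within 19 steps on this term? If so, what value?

t=0: [T=(let loop = 3 in ((λx. (x x)) (λx. (x x)))) | E=∅ | St=∅]
t=1: [T=((λx. (x x)) (λx. (x x))) | E={loop↦thunk(3, ∅)} | St=∅]
t=2: [T=(λx. (x x)) | E={loop↦thunk(3, ∅)} | St=[thunk]]
t=3: [T=(x x) | E={x↦thunk((λx. (x x)), {loop↦thunk(3, ∅)}), loop↦thunk(3, ∅)} | St=∅]
t=4: [T=x | E={x↦thunk((λx. (x x)), {loop↦thunk(3, ∅)}), loop↦thunk(3, ∅)} | St=[thunk]]
t=5: [T=(λx. (x x)) | E={loop↦thunk(3, ∅)} | St=[thunk]]
t=6: [T=(x x) | E={x↦thunk(x, {x↦thunk((λx. (x x)), {loop↦thunk(3, ∅)}), loop↦thunk(3, ∅)}), loop↦thunk(3, ∅)} | St=∅]
t=7: [T=x | E={x↦thunk(x, {x↦thunk((λx. (x x)), {loop↦thunk(3, ∅)}), loop↦thunk(3, ∅)}), loop↦thunk(3, ∅)} | St=[thunk]]
t=8: [T=x | E={x↦thunk((λx. (x x)), {loop↦thunk(3, ∅)}), loop↦thunk(3, ∅)} | St=[thunk]]
t=9: [T=(λx. (x x)) | E={loop↦thunk(3, ∅)} | St=[thunk]]
t=10: [T=(x x) | E={x↦thunk(x, {x↦thunk(x, {x↦thunk((λx. (x x)), {loop↦thunk(3, ∅)}), loop↦thunk(3, ∅)}), loop↦thunk(3, ∅)}), loop↦thunk(3, ∅)} | St=∅]
t=11: [T=x | E={x↦thunk(x, {x↦thunk(x, {x↦thunk((λx. (x x)), {loop↦thunk(3, ∅)}), loop↦thunk(3, ∅)}), loop↦thunk(3, ∅)}), loop↦thunk(3, ∅)} | St=[thunk]]
t=12: [T=x | E={x↦thunk(x, {x↦thunk((λx. (x x)), {loop↦thunk(3, ∅)}), loop↦thunk(3, ∅)}), loop↦thunk(3, ∅)} | St=[thunk]]
t=13: [T=x | E={x↦thunk((λx. (x x)), {loop↦thunk(3, ∅)}), loop↦thunk(3, ∅)} | St=[thunk]]
t=14: [T=(λx. (x x)) | E={loop↦thunk(3, ∅)} | St=[thunk]]
t=15: [T=(x x) | E={x↦thunk(x, {x↦thunk(x, {x↦thunk(x, {x↦thunk((λx. (x x)), {loop↦thunk(3, ∅)}), loop↦thunk(3, ∅)}), loop↦thunk(3, ∅)}), loop↦thunk(3, ∅)}), loop↦thunk(3, ∅)} | St=∅]
t=16: [T=x | E={x↦thunk(x, {x↦thunk(x, {x↦thunk(x, {x↦thunk((λx. (x x)), {loop↦thunk(3, ∅)}), loop↦thunk(3, ∅)}), loop↦thunk(3, ∅)}), loop↦thunk(3, ∅)}), loop↦thunk(3, ∅)} | St=[thunk]]
t=17: [T=x | E={x↦thunk(x, {x↦thunk(x, {x↦thunk((λx. (x x)), {loop↦thunk(3, ∅)}), loop↦thunk(3, ∅)}), loop↦thunk(3, ∅)}), loop↦thunk(3, ∅)} | St=[thunk]]
t=18: [T=x | E={x↦thunk(x, {x↦thunk((λx. (x x)), {loop↦thunk(3, ∅)}), loop↦thunk(3, ∅)}), loop↦thunk(3, ∅)} | St=[thunk]]
t=19: [T=x | E={x↦thunk((λx. (x x)), {loop↦thunk(3, ∅)}), loop↦thunk(3, ∅)} | St=[thunk]]
→ 19 transitions taken and the configuration is still not final: no result within 19 steps

Answer: DIVERGES (no final state within 19 steps)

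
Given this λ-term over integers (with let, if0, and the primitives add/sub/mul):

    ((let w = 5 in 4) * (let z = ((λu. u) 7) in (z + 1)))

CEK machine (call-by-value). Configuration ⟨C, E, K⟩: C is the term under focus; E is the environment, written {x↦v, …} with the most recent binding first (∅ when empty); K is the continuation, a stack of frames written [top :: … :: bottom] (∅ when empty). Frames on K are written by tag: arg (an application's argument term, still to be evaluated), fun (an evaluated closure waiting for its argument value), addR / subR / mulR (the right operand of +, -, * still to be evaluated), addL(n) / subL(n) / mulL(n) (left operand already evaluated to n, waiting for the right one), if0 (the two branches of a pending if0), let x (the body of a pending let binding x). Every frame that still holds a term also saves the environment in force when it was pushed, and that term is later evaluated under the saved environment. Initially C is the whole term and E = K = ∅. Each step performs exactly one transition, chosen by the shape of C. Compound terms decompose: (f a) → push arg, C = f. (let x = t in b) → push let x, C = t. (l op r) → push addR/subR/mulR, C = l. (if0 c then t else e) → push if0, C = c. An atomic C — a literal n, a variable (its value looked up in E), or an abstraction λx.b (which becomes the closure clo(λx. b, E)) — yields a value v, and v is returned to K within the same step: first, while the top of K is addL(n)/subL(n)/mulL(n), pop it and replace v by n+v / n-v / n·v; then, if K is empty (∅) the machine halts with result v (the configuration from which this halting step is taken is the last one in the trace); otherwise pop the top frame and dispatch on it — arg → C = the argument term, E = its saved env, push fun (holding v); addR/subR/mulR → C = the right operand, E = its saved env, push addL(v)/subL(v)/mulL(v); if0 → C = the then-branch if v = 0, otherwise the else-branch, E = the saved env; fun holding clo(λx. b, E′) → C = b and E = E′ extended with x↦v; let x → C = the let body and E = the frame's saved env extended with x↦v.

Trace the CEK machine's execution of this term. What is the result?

step 0: ⟨C=((let w = 5 in 4) * (let z = ((λu. u) 7) in (z + 1))); E=∅; K=∅⟩
step 1: ⟨C=(let w = 5 in 4); E=∅; K=[mulR]⟩
step 2: ⟨C=5; E=∅; K=[let w :: mulR]⟩
step 3: ⟨C=4; E={w↦5}; K=[mulR]⟩
step 4: ⟨C=(let z = ((λu. u) 7) in (z + 1)); E=∅; K=[mulL(4)]⟩
step 5: ⟨C=((λu. u) 7); E=∅; K=[let z :: mulL(4)]⟩
step 6: ⟨C=(λu. u); E=∅; K=[arg :: let z :: mulL(4)]⟩
step 7: ⟨C=7; E=∅; K=[fun :: let z :: mulL(4)]⟩
step 8: ⟨C=u; E={u↦7}; K=[let z :: mulL(4)]⟩
step 9: ⟨C=(z + 1); E={z↦7}; K=[mulL(4)]⟩
step 10: ⟨C=z; E={z↦7}; K=[addR :: mulL(4)]⟩
step 11: ⟨C=1; E={z↦7}; K=[addL(7) :: mulL(4)]⟩
→ final value 32

Answer: 32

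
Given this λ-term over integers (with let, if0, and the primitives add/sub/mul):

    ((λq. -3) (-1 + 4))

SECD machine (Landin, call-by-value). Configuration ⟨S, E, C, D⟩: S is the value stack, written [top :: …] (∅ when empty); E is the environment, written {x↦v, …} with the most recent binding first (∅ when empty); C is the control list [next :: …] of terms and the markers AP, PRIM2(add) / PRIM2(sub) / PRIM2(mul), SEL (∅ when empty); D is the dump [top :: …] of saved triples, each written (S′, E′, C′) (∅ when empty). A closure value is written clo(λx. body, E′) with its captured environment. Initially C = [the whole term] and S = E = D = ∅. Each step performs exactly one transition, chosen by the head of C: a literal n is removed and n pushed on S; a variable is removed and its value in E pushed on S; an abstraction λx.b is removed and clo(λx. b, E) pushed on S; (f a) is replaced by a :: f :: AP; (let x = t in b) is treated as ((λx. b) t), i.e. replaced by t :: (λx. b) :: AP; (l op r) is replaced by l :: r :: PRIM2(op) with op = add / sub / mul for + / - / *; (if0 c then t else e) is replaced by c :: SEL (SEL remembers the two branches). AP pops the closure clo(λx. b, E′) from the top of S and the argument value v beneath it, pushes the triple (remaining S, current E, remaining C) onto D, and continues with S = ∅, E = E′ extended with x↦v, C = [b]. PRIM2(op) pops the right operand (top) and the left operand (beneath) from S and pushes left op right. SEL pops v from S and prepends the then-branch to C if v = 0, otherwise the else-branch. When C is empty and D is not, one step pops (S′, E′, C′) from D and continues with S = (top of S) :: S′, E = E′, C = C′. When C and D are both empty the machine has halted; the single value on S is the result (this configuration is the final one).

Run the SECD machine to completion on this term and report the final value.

Answer: -3

Derivation:
0. ⟨S=∅; E=∅; C=[((λq. -3) (-1 + 4))]; D=∅⟩
1. ⟨S=∅; E=∅; C=[(-1 + 4) :: (λq. -3) :: AP]; D=∅⟩
2. ⟨S=∅; E=∅; C=[-1 :: 4 :: PRIM2(add) :: (λq. -3) :: AP]; D=∅⟩
3. ⟨S=[-1]; E=∅; C=[4 :: PRIM2(add) :: (λq. -3) :: AP]; D=∅⟩
4. ⟨S=[4 :: -1]; E=∅; C=[PRIM2(add) :: (λq. -3) :: AP]; D=∅⟩
5. ⟨S=[3]; E=∅; C=[(λq. -3) :: AP]; D=∅⟩
6. ⟨S=[clo(λq. -3, ∅) :: 3]; E=∅; C=[AP]; D=∅⟩
7. ⟨S=∅; E={q↦3}; C=[-3]; D=[(∅, ∅, ∅)]⟩
8. ⟨S=[-3]; E={q↦3}; C=∅; D=[(∅, ∅, ∅)]⟩
9. ⟨S=[-3]; E=∅; C=∅; D=∅⟩
→ final value -3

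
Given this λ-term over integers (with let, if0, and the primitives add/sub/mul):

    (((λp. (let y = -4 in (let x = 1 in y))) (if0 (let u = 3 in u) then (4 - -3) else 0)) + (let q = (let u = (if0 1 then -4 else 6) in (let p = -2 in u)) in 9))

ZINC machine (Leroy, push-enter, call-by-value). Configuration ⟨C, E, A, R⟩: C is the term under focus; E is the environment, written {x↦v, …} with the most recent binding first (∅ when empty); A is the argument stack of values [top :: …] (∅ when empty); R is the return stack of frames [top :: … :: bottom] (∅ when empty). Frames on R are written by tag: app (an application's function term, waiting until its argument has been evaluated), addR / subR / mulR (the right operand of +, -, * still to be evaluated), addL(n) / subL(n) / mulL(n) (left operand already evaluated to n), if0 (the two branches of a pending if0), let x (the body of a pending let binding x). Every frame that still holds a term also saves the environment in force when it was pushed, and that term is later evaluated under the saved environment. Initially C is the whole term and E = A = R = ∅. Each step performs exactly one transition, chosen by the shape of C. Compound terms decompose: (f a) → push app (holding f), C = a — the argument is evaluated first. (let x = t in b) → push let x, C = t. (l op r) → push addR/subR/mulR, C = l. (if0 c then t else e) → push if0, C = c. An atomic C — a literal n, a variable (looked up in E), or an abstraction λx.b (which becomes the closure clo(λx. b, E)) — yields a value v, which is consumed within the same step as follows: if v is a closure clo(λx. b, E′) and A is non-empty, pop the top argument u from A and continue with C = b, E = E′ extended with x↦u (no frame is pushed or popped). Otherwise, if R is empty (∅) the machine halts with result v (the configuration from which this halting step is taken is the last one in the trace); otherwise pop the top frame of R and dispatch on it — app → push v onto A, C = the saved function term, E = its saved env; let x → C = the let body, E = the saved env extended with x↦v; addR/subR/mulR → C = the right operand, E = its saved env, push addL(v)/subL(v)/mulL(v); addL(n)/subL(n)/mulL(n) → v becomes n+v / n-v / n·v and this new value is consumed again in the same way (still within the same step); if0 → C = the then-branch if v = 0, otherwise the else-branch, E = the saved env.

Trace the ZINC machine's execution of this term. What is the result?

0. [C=(((λp. (let y = -4 in (let x = 1 in y))) (if0 (let u = 3 in u) then (4 - -3) else 0)) + (let q = (let u = (if0 1 then -4 else 6) in (let p = -2 in u)) in 9)) | E=∅ | A=∅ | R=∅]
1. [C=((λp. (let y = -4 in (let x = 1 in y))) (if0 (let u = 3 in u) then (4 - -3) else 0)) | E=∅ | A=∅ | R=[addR]]
2. [C=(if0 (let u = 3 in u) then (4 - -3) else 0) | E=∅ | A=∅ | R=[app :: addR]]
3. [C=(let u = 3 in u) | E=∅ | A=∅ | R=[if0 :: app :: addR]]
4. [C=3 | E=∅ | A=∅ | R=[let u :: if0 :: app :: addR]]
5. [C=u | E={u↦3} | A=∅ | R=[if0 :: app :: addR]]
6. [C=0 | E=∅ | A=∅ | R=[app :: addR]]
7. [C=(λp. (let y = -4 in (let x = 1 in y))) | E=∅ | A=[0] | R=[addR]]
8. [C=(let y = -4 in (let x = 1 in y)) | E={p↦0} | A=∅ | R=[addR]]
9. [C=-4 | E={p↦0} | A=∅ | R=[let y :: addR]]
10. [C=(let x = 1 in y) | E={y↦-4, p↦0} | A=∅ | R=[addR]]
11. [C=1 | E={y↦-4, p↦0} | A=∅ | R=[let x :: addR]]
12. [C=y | E={x↦1, y↦-4, p↦0} | A=∅ | R=[addR]]
13. [C=(let q = (let u = (if0 1 then -4 else 6) in (let p = -2 in u)) in 9) | E=∅ | A=∅ | R=[addL(-4)]]
14. [C=(let u = (if0 1 then -4 else 6) in (let p = -2 in u)) | E=∅ | A=∅ | R=[let q :: addL(-4)]]
15. [C=(if0 1 then -4 else 6) | E=∅ | A=∅ | R=[let u :: let q :: addL(-4)]]
16. [C=1 | E=∅ | A=∅ | R=[if0 :: let u :: let q :: addL(-4)]]
17. [C=6 | E=∅ | A=∅ | R=[let u :: let q :: addL(-4)]]
18. [C=(let p = -2 in u) | E={u↦6} | A=∅ | R=[let q :: addL(-4)]]
19. [C=-2 | E={u↦6} | A=∅ | R=[let p :: let q :: addL(-4)]]
20. [C=u | E={p↦-2, u↦6} | A=∅ | R=[let q :: addL(-4)]]
21. [C=9 | E={q↦6} | A=∅ | R=[addL(-4)]]
→ final value 5

Answer: 5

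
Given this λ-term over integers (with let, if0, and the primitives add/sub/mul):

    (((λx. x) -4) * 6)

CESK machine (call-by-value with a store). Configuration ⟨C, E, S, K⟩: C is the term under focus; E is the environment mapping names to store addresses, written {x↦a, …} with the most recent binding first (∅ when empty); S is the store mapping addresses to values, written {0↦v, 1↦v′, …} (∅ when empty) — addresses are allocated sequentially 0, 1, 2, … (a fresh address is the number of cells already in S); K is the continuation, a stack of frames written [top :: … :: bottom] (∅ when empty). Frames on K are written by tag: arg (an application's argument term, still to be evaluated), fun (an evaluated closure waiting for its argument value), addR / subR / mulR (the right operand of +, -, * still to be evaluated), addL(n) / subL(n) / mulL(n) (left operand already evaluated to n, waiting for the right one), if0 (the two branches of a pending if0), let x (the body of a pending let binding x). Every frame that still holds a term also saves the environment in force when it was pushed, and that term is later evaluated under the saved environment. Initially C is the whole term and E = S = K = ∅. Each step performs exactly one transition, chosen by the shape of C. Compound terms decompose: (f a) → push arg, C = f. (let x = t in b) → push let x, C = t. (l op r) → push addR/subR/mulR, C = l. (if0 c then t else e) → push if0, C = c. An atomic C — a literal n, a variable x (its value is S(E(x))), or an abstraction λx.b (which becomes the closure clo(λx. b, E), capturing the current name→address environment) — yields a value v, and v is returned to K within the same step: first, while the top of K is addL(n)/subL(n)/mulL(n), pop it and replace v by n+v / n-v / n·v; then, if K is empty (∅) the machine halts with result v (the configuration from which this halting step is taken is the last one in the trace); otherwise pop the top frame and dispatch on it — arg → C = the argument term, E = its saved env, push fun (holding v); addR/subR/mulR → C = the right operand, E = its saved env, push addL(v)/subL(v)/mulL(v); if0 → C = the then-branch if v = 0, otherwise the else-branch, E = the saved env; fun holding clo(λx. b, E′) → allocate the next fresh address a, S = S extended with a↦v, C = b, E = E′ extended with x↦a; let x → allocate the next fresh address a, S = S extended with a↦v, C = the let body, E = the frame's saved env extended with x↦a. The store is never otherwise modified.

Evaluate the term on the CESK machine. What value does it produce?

Answer: -24

Machine steps:
step 0: ⟨C=(((λx. x) -4) * 6); E=∅; S=∅; K=∅⟩
step 1: ⟨C=((λx. x) -4); E=∅; S=∅; K=[mulR]⟩
step 2: ⟨C=(λx. x); E=∅; S=∅; K=[arg :: mulR]⟩
step 3: ⟨C=-4; E=∅; S=∅; K=[fun :: mulR]⟩
step 4: ⟨C=x; E={x↦0}; S={0↦-4}; K=[mulR]⟩
step 5: ⟨C=6; E=∅; S={0↦-4}; K=[mulL(-4)]⟩
→ final value -24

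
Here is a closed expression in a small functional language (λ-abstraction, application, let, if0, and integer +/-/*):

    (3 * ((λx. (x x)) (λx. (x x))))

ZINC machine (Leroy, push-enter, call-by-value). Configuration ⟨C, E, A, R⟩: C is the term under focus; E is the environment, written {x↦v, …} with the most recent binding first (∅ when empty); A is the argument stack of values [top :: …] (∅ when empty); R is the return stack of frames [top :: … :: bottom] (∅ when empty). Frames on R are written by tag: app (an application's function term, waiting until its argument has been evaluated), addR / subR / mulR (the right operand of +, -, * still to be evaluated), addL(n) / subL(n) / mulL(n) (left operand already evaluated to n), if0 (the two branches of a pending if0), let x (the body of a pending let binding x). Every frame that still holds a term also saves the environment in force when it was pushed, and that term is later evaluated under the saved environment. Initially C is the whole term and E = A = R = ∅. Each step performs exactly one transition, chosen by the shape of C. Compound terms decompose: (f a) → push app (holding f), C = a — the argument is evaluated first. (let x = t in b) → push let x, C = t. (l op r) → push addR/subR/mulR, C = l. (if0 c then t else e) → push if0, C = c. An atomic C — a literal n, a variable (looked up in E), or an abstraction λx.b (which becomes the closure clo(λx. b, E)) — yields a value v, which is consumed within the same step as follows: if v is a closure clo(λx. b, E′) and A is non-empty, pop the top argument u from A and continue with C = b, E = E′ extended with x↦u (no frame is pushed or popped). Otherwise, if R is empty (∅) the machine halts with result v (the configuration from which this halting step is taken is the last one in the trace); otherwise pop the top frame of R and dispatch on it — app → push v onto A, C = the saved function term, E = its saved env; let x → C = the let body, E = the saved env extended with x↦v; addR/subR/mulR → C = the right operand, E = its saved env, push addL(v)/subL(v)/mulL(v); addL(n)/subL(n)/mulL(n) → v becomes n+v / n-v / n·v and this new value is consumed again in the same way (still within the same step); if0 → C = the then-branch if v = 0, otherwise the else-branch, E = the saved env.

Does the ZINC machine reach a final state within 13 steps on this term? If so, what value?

Answer: DIVERGES (no final state within 13 steps)

Derivation:
0. <C=(3 * ((λx. (x x)) (λx. (x x)))), E=∅, A=∅, R=∅>
1. <C=3, E=∅, A=∅, R=[mulR]>
2. <C=((λx. (x x)) (λx. (x x))), E=∅, A=∅, R=[mulL(3)]>
3. <C=(λx. (x x)), E=∅, A=∅, R=[app :: mulL(3)]>
4. <C=(λx. (x x)), E=∅, A=[clo(λx. (x x), ∅)], R=[mulL(3)]>
5. <C=(x x), E={x↦clo(λx. (x x), ∅)}, A=∅, R=[mulL(3)]>
6. <C=x, E={x↦clo(λx. (x x), ∅)}, A=∅, R=[app :: mulL(3)]>
7. <C=x, E={x↦clo(λx. (x x), ∅)}, A=[clo(λx. (x x), ∅)], R=[mulL(3)]>
… configuration repeats with period 3 (steps 5–7 recur indefinitely) …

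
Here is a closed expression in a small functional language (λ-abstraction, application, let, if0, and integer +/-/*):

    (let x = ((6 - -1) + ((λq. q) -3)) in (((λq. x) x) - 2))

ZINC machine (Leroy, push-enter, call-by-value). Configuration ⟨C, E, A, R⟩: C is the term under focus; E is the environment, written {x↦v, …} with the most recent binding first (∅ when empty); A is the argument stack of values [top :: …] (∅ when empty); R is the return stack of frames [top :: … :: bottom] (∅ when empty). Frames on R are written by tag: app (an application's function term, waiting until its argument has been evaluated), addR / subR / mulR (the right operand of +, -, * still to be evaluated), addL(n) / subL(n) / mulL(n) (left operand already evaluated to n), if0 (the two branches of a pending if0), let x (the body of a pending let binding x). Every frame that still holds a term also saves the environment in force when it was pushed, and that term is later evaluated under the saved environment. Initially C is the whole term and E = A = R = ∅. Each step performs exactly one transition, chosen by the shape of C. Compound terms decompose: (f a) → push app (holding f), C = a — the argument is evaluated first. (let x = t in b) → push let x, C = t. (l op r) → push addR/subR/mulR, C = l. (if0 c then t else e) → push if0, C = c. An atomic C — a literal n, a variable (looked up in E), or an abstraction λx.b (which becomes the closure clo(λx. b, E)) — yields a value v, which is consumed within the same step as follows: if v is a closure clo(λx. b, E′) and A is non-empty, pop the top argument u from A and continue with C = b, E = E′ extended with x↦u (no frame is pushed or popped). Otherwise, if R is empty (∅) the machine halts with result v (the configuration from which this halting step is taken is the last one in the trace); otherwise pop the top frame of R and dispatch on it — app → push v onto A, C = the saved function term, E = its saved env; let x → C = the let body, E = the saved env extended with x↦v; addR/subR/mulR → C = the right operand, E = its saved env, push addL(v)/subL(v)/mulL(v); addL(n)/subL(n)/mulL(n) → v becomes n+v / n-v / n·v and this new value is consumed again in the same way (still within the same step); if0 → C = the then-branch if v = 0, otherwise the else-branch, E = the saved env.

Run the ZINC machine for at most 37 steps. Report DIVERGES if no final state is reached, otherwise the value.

t=0: [C=(let x = ((6 - -1) + ((λq. q) -3)) in (((λq. x) x) - 2)) | E=∅ | A=∅ | R=∅]
t=1: [C=((6 - -1) + ((λq. q) -3)) | E=∅ | A=∅ | R=[let x]]
t=2: [C=(6 - -1) | E=∅ | A=∅ | R=[addR :: let x]]
t=3: [C=6 | E=∅ | A=∅ | R=[subR :: addR :: let x]]
t=4: [C=-1 | E=∅ | A=∅ | R=[subL(6) :: addR :: let x]]
t=5: [C=((λq. q) -3) | E=∅ | A=∅ | R=[addL(7) :: let x]]
t=6: [C=-3 | E=∅ | A=∅ | R=[app :: addL(7) :: let x]]
t=7: [C=(λq. q) | E=∅ | A=[-3] | R=[addL(7) :: let x]]
t=8: [C=q | E={q↦-3} | A=∅ | R=[addL(7) :: let x]]
t=9: [C=(((λq. x) x) - 2) | E={x↦4} | A=∅ | R=∅]
t=10: [C=((λq. x) x) | E={x↦4} | A=∅ | R=[subR]]
t=11: [C=x | E={x↦4} | A=∅ | R=[app :: subR]]
t=12: [C=(λq. x) | E={x↦4} | A=[4] | R=[subR]]
t=13: [C=x | E={q↦4, x↦4} | A=∅ | R=[subR]]
t=14: [C=2 | E={x↦4} | A=∅ | R=[subL(4)]]
→ final value 2

Answer: 2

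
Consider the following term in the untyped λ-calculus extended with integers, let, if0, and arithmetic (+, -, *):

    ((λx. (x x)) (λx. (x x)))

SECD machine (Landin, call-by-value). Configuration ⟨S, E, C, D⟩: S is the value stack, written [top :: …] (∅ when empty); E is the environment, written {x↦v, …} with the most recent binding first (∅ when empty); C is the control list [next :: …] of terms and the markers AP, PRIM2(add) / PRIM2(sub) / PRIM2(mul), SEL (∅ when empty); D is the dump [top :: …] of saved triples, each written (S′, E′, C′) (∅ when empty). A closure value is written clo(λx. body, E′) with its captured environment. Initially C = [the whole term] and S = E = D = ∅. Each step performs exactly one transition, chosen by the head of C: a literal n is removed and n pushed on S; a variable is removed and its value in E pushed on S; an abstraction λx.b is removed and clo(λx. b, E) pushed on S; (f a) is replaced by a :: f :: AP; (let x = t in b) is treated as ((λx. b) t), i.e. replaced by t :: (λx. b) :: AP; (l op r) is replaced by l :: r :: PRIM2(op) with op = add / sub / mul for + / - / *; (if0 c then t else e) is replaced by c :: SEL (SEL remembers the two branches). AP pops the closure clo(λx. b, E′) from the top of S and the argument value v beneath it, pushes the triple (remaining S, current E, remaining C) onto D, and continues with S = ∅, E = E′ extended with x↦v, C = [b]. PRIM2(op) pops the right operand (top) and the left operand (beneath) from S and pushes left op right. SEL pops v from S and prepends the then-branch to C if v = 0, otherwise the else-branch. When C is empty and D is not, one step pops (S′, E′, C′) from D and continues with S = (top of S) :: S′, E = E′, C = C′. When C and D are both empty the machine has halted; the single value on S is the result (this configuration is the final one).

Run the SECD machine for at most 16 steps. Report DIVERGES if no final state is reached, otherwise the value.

t=0: <S=∅, E=∅, C=[((λx. (x x)) (λx. (x x)))], D=∅>
t=1: <S=∅, E=∅, C=[(λx. (x x)) :: (λx. (x x)) :: AP], D=∅>
t=2: <S=[clo(λx. (x x), ∅)], E=∅, C=[(λx. (x x)) :: AP], D=∅>
t=3: <S=[clo(λx. (x x), ∅) :: clo(λx. (x x), ∅)], E=∅, C=[AP], D=∅>
t=4: <S=∅, E={x↦clo(λx. (x x), ∅)}, C=[(x x)], D=[(∅, ∅, ∅)]>
t=5: <S=∅, E={x↦clo(λx. (x x), ∅)}, C=[x :: x :: AP], D=[(∅, ∅, ∅)]>
t=6: <S=[clo(λx. (x x), ∅)], E={x↦clo(λx. (x x), ∅)}, C=[x :: AP], D=[(∅, ∅, ∅)]>
t=7: <S=[clo(λx. (x x), ∅) :: clo(λx. (x x), ∅)], E={x↦clo(λx. (x x), ∅)}, C=[AP], D=[(∅, ∅, ∅)]>
t=8: <S=∅, E={x↦clo(λx. (x x), ∅)}, C=[(x x)], D=[(∅, {x↦clo(λx. (x x), ∅)}, ∅) :: (∅, ∅, ∅)]>
t=9: <S=∅, E={x↦clo(λx. (x x), ∅)}, C=[x :: x :: AP], D=[(∅, {x↦clo(λx. (x x), ∅)}, ∅) :: (∅, ∅, ∅)]>
t=10: <S=[clo(λx. (x x), ∅)], E={x↦clo(λx. (x x), ∅)}, C=[x :: AP], D=[(∅, {x↦clo(λx. (x x), ∅)}, ∅) :: (∅, ∅, ∅)]>
t=11: <S=[clo(λx. (x x), ∅) :: clo(λx. (x x), ∅)], E={x↦clo(λx. (x x), ∅)}, C=[AP], D=[(∅, {x↦clo(λx. (x x), ∅)}, ∅) :: (∅, ∅, ∅)]>
t=12: <S=∅, E={x↦clo(λx. (x x), ∅)}, C=[(x x)], D=[(∅, {x↦clo(λx. (x x), ∅)}, ∅) :: (∅, {x↦clo(λx. (x x), ∅)}, ∅) :: (∅, ∅, ∅)]>
t=13: <S=∅, E={x↦clo(λx. (x x), ∅)}, C=[x :: x :: AP], D=[(∅, {x↦clo(λx. (x x), ∅)}, ∅) :: (∅, {x↦clo(λx. (x x), ∅)}, ∅) :: (∅, ∅, ∅)]>
t=14: <S=[clo(λx. (x x), ∅)], E={x↦clo(λx. (x x), ∅)}, C=[x :: AP], D=[(∅, {x↦clo(λx. (x x), ∅)}, ∅) :: (∅, {x↦clo(λx. (x x), ∅)}, ∅) :: (∅, ∅, ∅)]>
t=15: <S=[clo(λx. (x x), ∅) :: clo(λx. (x x), ∅)], E={x↦clo(λx. (x x), ∅)}, C=[AP], D=[(∅, {x↦clo(λx. (x x), ∅)}, ∅) :: (∅, {x↦clo(λx. (x x), ∅)}, ∅) :: (∅, ∅, ∅)]>
t=16: <S=∅, E={x↦clo(λx. (x x), ∅)}, C=[(x x)], D=[(∅, {x↦clo(λx. (x x), ∅)}, ∅) :: (∅, {x↦clo(λx. (x x), ∅)}, ∅) :: (∅, {x↦clo(λx. (x x), ∅)}, ∅) :: (∅, ∅, ∅)]>
→ 16 transitions taken and the configuration is still not final: no result within 16 steps

Answer: DIVERGES (no final state within 16 steps)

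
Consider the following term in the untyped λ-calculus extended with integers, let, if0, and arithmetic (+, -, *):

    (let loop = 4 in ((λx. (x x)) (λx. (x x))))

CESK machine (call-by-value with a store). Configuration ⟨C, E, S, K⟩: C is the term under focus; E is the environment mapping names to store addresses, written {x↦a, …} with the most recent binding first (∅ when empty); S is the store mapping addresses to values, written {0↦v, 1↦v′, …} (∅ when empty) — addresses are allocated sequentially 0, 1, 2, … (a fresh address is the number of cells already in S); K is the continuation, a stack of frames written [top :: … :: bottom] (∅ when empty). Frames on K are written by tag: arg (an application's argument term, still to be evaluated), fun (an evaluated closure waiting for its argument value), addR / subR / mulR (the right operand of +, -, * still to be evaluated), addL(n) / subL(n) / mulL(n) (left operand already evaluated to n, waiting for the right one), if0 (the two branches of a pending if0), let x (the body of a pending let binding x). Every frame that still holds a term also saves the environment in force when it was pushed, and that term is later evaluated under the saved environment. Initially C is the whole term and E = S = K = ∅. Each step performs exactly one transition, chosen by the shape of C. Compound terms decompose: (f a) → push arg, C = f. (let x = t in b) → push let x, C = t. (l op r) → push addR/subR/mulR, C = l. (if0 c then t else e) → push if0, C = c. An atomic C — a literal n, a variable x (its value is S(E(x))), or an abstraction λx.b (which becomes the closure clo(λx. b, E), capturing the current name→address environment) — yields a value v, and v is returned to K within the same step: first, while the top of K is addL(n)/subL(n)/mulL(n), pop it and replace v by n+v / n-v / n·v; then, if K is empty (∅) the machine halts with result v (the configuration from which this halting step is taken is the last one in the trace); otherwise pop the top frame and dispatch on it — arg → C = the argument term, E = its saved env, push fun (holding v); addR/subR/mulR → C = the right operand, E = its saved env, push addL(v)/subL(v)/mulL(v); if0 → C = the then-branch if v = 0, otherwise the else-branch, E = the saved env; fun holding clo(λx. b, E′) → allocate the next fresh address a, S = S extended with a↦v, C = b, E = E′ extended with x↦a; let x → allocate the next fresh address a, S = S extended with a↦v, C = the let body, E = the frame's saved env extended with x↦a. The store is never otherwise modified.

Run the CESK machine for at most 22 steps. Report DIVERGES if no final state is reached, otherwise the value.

Answer: DIVERGES (no final state within 22 steps)

Machine steps:
0. [C=(let loop = 4 in ((λx. (x x)) (λx. (x x)))) | E=∅ | S=∅ | K=∅]
1. [C=4 | E=∅ | S=∅ | K=[let loop]]
2. [C=((λx. (x x)) (λx. (x x))) | E={loop↦0} | S={0↦4} | K=∅]
3. [C=(λx. (x x)) | E={loop↦0} | S={0↦4} | K=[arg]]
4. [C=(λx. (x x)) | E={loop↦0} | S={0↦4} | K=[fun]]
5. [C=(x x) | E={x↦1, loop↦0} | S={0↦4, 1↦clo(λx. (x x), {loop↦0})} | K=∅]
6. [C=x | E={x↦1, loop↦0} | S={0↦4, 1↦clo(λx. (x x), {loop↦0})} | K=[arg]]
7. [C=x | E={x↦1, loop↦0} | S={0↦4, 1↦clo(λx. (x x), {loop↦0})} | K=[fun]]
8. [C=(x x) | E={x↦2, loop↦0} | S={0↦4, 1↦clo(λx. (x x), {loop↦0}), 2↦clo(λx. (x x), {loop↦0})} | K=∅]
9. [C=x | E={x↦2, loop↦0} | S={0↦4, 1↦clo(λx. (x x), {loop↦0}), 2↦clo(λx. (x x), {loop↦0})} | K=[arg]]
10. [C=x | E={x↦2, loop↦0} | S={0↦4, 1↦clo(λx. (x x), {loop↦0}), 2↦clo(λx. (x x), {loop↦0})} | K=[fun]]
11. [C=(x x) | E={x↦3, loop↦0} | S={0↦4, 1↦clo(λx. (x x), {loop↦0}), 2↦clo(λx. (x x), {loop↦0}), 3↦clo(λx. (x x), {loop↦0})} | K=∅]
12. [C=x | E={x↦3, loop↦0} | S={0↦4, 1↦clo(λx. (x x), {loop↦0}), 2↦clo(λx. (x x), {loop↦0}), 3↦clo(λx. (x x), {loop↦0})} | K=[arg]]
13. [C=x | E={x↦3, loop↦0} | S={0↦4, 1↦clo(λx. (x x), {loop↦0}), 2↦clo(λx. (x x), {loop↦0}), 3↦clo(λx. (x x), {loop↦0})} | K=[fun]]
14. [C=(x x) | E={x↦4, loop↦0} | S={0↦4, 1↦clo(λx. (x x), {loop↦0}), 2↦clo(λx. (x x), {loop↦0}), 3↦clo(λx. (x x), {loop↦0}), 4↦clo(λx. (x x), {loop↦0})} | K=∅]
15. [C=x | E={x↦4, loop↦0} | S={0↦4, 1↦clo(λx. (x x), {loop↦0}), 2↦clo(λx. (x x), {loop↦0}), 3↦clo(λx. (x x), {loop↦0}), 4↦clo(λx. (x x), {loop↦0})} | K=[arg]]
16. [C=x | E={x↦4, loop↦0} | S={0↦4, 1↦clo(λx. (x x), {loop↦0}), 2↦clo(λx. (x x), {loop↦0}), 3↦clo(λx. (x x), {loop↦0}), 4↦clo(λx. (x x), {loop↦0})} | K=[fun]]
17. [C=(x x) | E={x↦5, loop↦0} | S={0↦4, 1↦clo(λx. (x x), {loop↦0}), 2↦clo(λx. (x x), {loop↦0}), 3↦clo(λx. (x x), {loop↦0}), 4↦clo(λx. (x x), {loop↦0}), 5↦clo(λx. (x x), {loop↦0})} | K=∅]
18. [C=x | E={x↦5, loop↦0} | S={0↦4, 1↦clo(λx. (x x), {loop↦0}), 2↦clo(λx. (x x), {loop↦0}), 3↦clo(λx. (x x), {loop↦0}), 4↦clo(λx. (x x), {loop↦0}), 5↦clo(λx. (x x), {loop↦0})} | K=[arg]]
19. [C=x | E={x↦5, loop↦0} | S={0↦4, 1↦clo(λx. (x x), {loop↦0}), 2↦clo(λx. (x x), {loop↦0}), 3↦clo(λx. (x x), {loop↦0}), 4↦clo(λx. (x x), {loop↦0}), 5↦clo(λx. (x x), {loop↦0})} | K=[fun]]
20. [C=(x x) | E={x↦6, loop↦0} | S={0↦4, 1↦clo(λx. (x x), {loop↦0}), 2↦clo(λx. (x x), {loop↦0}), 3↦clo(λx. (x x), {loop↦0}), 4↦clo(λx. (x x), {loop↦0}), 5↦clo(λx. (x x), {loop↦0}), 6↦clo(λx. (x x), {loop↦0})} | K=∅]
21. [C=x | E={x↦6, loop↦0} | S={0↦4, 1↦clo(λx. (x x), {loop↦0}), 2↦clo(λx. (x x), {loop↦0}), 3↦clo(λx. (x x), {loop↦0}), 4↦clo(λx. (x x), {loop↦0}), 5↦clo(λx. (x x), {loop↦0}), 6↦clo(λx. (x x), {loop↦0})} | K=[arg]]
22. [C=x | E={x↦6, loop↦0} | S={0↦4, 1↦clo(λx. (x x), {loop↦0}), 2↦clo(λx. (x x), {loop↦0}), 3↦clo(λx. (x x), {loop↦0}), 4↦clo(λx. (x x), {loop↦0}), 5↦clo(λx. (x x), {loop↦0}), 6↦clo(λx. (x x), {loop↦0})} | K=[fun]]
→ 22 transitions taken and the configuration is still not final: no result within 22 steps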